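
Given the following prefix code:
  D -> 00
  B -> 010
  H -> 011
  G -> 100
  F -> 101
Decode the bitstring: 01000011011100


Decoding step by step:
Bits 010 -> B
Bits 00 -> D
Bits 011 -> H
Bits 011 -> H
Bits 100 -> G


Decoded message: BDHHG


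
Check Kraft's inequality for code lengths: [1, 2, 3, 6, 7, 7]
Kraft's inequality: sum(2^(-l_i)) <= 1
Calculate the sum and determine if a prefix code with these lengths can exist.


Sum = 2^(-1) + 2^(-2) + 2^(-3) + 2^(-6) + 2^(-7) + 2^(-7)
    = 0.5 + 0.25 + 0.125 + 0.015625 + 0.0078125 + 0.0078125
    = 116/128 = 0.90625
Since 0.90625 <= 1, Kraft's inequality IS satisfied.
A prefix code with these lengths CAN exist.

Kraft sum = 0.90625. Satisfied.


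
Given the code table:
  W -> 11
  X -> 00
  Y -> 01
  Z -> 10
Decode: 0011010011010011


Decoding:
00 -> X
11 -> W
01 -> Y
00 -> X
11 -> W
01 -> Y
00 -> X
11 -> W


Result: XWYXWYXW


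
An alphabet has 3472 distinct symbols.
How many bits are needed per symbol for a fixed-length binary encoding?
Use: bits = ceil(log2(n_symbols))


log2(3472) = 11.7616
Bracket: 2^11 = 2048 < 3472 <= 2^12 = 4096
So ceil(log2(3472)) = 12

bits = ceil(log2(3472)) = ceil(11.7616) = 12 bits


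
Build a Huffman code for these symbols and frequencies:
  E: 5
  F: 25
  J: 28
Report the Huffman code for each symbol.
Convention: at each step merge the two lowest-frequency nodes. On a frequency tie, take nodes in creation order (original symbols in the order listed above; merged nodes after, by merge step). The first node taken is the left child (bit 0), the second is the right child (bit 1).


Huffman tree construction:
Step 1: Merge E(5) + F(25) = 30
Step 2: Merge J(28) + (E+F)(30) = 58
Read each symbol's code off the tree from the root (left child = 0, right child = 1).

Codes:
  E: 10 (length 2)
  F: 11 (length 2)
  J: 0 (length 1)
Average code length: 88/58 = 1.5172 bits/symbol


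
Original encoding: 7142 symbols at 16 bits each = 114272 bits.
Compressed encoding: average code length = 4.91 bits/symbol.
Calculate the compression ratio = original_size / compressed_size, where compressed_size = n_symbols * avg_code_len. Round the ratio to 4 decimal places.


original_size = n_symbols * orig_bits = 7142 * 16 = 114272 bits
compressed_size = n_symbols * avg_code_len = 7142 * 4.91 = 35067.22 bits
ratio = original_size / compressed_size = 114272 / 35067.22 = 3.2587

Compression ratio = 3.2587


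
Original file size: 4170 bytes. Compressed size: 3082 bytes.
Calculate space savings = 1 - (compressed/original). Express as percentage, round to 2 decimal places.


ratio = compressed/original = 3082/4170 = 0.739089
savings = 1 - ratio = 1 - 0.739089 = 0.260911
as a percentage: 0.260911 * 100 = 26.09%

Space savings = 1 - 3082/4170 = 26.09%


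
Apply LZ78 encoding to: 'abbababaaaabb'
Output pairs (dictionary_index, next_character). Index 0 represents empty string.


LZ78 encoding steps:
Dictionary: {0: ''}
Step 1: w='' (idx 0), next='a' -> output (0, 'a'), add 'a' as idx 1
Step 2: w='' (idx 0), next='b' -> output (0, 'b'), add 'b' as idx 2
Step 3: w='b' (idx 2), next='a' -> output (2, 'a'), add 'ba' as idx 3
Step 4: w='ba' (idx 3), next='b' -> output (3, 'b'), add 'bab' as idx 4
Step 5: w='a' (idx 1), next='a' -> output (1, 'a'), add 'aa' as idx 5
Step 6: w='aa' (idx 5), next='b' -> output (5, 'b'), add 'aab' as idx 6
Step 7: w='b' (idx 2), end of input -> output (2, '')


Encoded: [(0, 'a'), (0, 'b'), (2, 'a'), (3, 'b'), (1, 'a'), (5, 'b'), (2, '')]


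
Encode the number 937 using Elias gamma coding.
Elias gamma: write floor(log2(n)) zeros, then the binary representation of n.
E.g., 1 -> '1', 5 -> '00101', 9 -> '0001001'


num_bits = floor(log2(937)) + 1 = 10
leading_zeros = num_bits - 1 = 9
binary(937) = 1110101001

Elias gamma(937) = '000000000' + '1110101001' = 0000000001110101001 (19 bits)


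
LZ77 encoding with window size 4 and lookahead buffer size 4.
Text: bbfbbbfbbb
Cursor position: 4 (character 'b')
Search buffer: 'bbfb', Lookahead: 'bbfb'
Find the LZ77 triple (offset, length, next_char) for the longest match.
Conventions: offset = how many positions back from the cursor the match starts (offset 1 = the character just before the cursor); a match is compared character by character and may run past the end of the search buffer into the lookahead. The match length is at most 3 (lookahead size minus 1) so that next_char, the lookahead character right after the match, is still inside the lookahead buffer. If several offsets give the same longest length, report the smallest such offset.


Try each offset into the search buffer:
  offset=1 (pos 3, char 'b'): match length 2
  offset=2 (pos 2, char 'f'): match length 0
  offset=3 (pos 1, char 'b'): match length 1
  offset=4 (pos 0, char 'b'): match length 3
Longest match has length 3 at offset 4.
next_char = character at position 4 + 3 = 7 -> 'b'

Best match: offset=4, length=3 (matching 'bbf' starting at position 0)
LZ77 triple: (4, 3, 'b')


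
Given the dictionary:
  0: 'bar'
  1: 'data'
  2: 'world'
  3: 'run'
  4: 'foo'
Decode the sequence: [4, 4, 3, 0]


Look up each index in the dictionary:
  4 -> 'foo'
  4 -> 'foo'
  3 -> 'run'
  0 -> 'bar'

Decoded: "foo foo run bar"


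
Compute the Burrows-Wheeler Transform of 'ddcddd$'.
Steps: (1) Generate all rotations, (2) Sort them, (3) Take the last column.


Rotations (sorted):
  0: $ddcddd -> last char: d
  1: cddd$dd -> last char: d
  2: d$ddcdd -> last char: d
  3: dcddd$d -> last char: d
  4: dd$ddcd -> last char: d
  5: ddcddd$ -> last char: $
  6: ddd$ddc -> last char: c


BWT = ddddd$c


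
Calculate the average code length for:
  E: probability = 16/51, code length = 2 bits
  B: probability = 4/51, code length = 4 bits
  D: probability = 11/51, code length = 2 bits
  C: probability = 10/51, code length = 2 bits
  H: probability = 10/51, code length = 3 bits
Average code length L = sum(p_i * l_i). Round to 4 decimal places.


Weighted contributions p_i * l_i:
  E: (16/51) * 2 = 32/51
  B: (4/51) * 4 = 16/51
  D: (11/51) * 2 = 22/51
  C: (10/51) * 2 = 20/51
  H: (10/51) * 3 = 30/51
Sum = (32 + 16 + 22 + 20 + 30)/51 = 120/51

L = 120/51 = 2.3529 bits/symbol


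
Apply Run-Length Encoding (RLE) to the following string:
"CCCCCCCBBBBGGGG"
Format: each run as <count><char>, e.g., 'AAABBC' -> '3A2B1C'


Scanning runs left to right:
  i=0: run of 'C' x 7 -> '7C'
  i=7: run of 'B' x 4 -> '4B'
  i=11: run of 'G' x 4 -> '4G'

RLE = 7C4B4G


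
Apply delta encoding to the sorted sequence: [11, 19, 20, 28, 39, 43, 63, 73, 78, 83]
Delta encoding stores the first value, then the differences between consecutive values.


First value: 11
Deltas:
  19 - 11 = 8
  20 - 19 = 1
  28 - 20 = 8
  39 - 28 = 11
  43 - 39 = 4
  63 - 43 = 20
  73 - 63 = 10
  78 - 73 = 5
  83 - 78 = 5


Delta encoded: [11, 8, 1, 8, 11, 4, 20, 10, 5, 5]


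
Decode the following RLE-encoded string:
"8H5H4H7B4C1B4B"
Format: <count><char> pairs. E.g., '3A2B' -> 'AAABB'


Expanding each <count><char> pair:
  8H -> 'HHHHHHHH'
  5H -> 'HHHHH'
  4H -> 'HHHH'
  7B -> 'BBBBBBB'
  4C -> 'CCCC'
  1B -> 'B'
  4B -> 'BBBB'

Decoded = HHHHHHHHHHHHHHHHHBBBBBBBCCCCBBBBB


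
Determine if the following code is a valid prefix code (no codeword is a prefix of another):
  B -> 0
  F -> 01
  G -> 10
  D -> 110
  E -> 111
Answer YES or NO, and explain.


Checking each pair (does one codeword prefix another?):
  B='0' vs F='01': prefix -- VIOLATION

NO -- this is NOT a valid prefix code. B (0) is a prefix of F (01).


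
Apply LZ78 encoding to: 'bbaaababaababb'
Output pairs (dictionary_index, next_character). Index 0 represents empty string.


LZ78 encoding steps:
Dictionary: {0: ''}
Step 1: w='' (idx 0), next='b' -> output (0, 'b'), add 'b' as idx 1
Step 2: w='b' (idx 1), next='a' -> output (1, 'a'), add 'ba' as idx 2
Step 3: w='' (idx 0), next='a' -> output (0, 'a'), add 'a' as idx 3
Step 4: w='a' (idx 3), next='b' -> output (3, 'b'), add 'ab' as idx 4
Step 5: w='ab' (idx 4), next='a' -> output (4, 'a'), add 'aba' as idx 5
Step 6: w='aba' (idx 5), next='b' -> output (5, 'b'), add 'abab' as idx 6
Step 7: w='b' (idx 1), end of input -> output (1, '')


Encoded: [(0, 'b'), (1, 'a'), (0, 'a'), (3, 'b'), (4, 'a'), (5, 'b'), (1, '')]


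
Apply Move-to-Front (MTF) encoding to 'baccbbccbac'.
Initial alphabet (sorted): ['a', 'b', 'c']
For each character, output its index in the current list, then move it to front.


MTF encoding:
'b': index 1 in ['a', 'b', 'c'] -> ['b', 'a', 'c']
'a': index 1 in ['b', 'a', 'c'] -> ['a', 'b', 'c']
'c': index 2 in ['a', 'b', 'c'] -> ['c', 'a', 'b']
'c': index 0 in ['c', 'a', 'b'] -> ['c', 'a', 'b']
'b': index 2 in ['c', 'a', 'b'] -> ['b', 'c', 'a']
'b': index 0 in ['b', 'c', 'a'] -> ['b', 'c', 'a']
'c': index 1 in ['b', 'c', 'a'] -> ['c', 'b', 'a']
'c': index 0 in ['c', 'b', 'a'] -> ['c', 'b', 'a']
'b': index 1 in ['c', 'b', 'a'] -> ['b', 'c', 'a']
'a': index 2 in ['b', 'c', 'a'] -> ['a', 'b', 'c']
'c': index 2 in ['a', 'b', 'c'] -> ['c', 'a', 'b']


Output: [1, 1, 2, 0, 2, 0, 1, 0, 1, 2, 2]


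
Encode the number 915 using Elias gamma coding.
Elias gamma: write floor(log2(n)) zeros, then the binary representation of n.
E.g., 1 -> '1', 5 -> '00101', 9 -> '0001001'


num_bits = floor(log2(915)) + 1 = 10
leading_zeros = num_bits - 1 = 9
binary(915) = 1110010011

Elias gamma(915) = '000000000' + '1110010011' = 0000000001110010011 (19 bits)


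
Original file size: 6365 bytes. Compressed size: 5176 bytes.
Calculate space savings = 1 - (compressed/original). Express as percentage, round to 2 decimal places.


ratio = compressed/original = 5176/6365 = 0.813197
savings = 1 - ratio = 1 - 0.813197 = 0.186803
as a percentage: 0.186803 * 100 = 18.68%

Space savings = 1 - 5176/6365 = 18.68%


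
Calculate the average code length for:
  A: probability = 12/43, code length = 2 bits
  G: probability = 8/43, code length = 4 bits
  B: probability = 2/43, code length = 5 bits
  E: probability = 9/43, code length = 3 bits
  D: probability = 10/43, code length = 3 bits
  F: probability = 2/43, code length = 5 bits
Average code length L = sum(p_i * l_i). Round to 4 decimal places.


Weighted contributions p_i * l_i:
  A: (12/43) * 2 = 24/43
  G: (8/43) * 4 = 32/43
  B: (2/43) * 5 = 10/43
  E: (9/43) * 3 = 27/43
  D: (10/43) * 3 = 30/43
  F: (2/43) * 5 = 10/43
Sum = (24 + 32 + 10 + 27 + 30 + 10)/43 = 133/43

L = 133/43 = 3.0930 bits/symbol


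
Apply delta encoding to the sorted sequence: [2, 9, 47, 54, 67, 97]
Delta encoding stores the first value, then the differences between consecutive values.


First value: 2
Deltas:
  9 - 2 = 7
  47 - 9 = 38
  54 - 47 = 7
  67 - 54 = 13
  97 - 67 = 30


Delta encoded: [2, 7, 38, 7, 13, 30]


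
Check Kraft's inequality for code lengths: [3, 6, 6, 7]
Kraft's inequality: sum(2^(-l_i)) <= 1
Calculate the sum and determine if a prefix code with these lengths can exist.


Sum = 2^(-3) + 2^(-6) + 2^(-6) + 2^(-7)
    = 0.125 + 0.015625 + 0.015625 + 0.0078125
    = 21/128 = 0.1640625
Since 0.1640625 <= 1, Kraft's inequality IS satisfied.
A prefix code with these lengths CAN exist.

Kraft sum = 0.1640625. Satisfied.


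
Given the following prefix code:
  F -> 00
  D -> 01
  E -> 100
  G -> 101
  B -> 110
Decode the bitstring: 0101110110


Decoding step by step:
Bits 01 -> D
Bits 01 -> D
Bits 110 -> B
Bits 110 -> B


Decoded message: DDBB


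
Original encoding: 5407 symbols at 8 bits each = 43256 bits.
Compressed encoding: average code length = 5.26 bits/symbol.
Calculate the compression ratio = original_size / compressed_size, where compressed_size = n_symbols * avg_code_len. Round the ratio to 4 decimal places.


original_size = n_symbols * orig_bits = 5407 * 8 = 43256 bits
compressed_size = n_symbols * avg_code_len = 5407 * 5.26 = 28440.82 bits
ratio = original_size / compressed_size = 43256 / 28440.82 = 1.5209

Compression ratio = 1.5209


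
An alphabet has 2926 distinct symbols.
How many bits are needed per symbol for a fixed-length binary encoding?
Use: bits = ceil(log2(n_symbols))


log2(2926) = 11.5147
Bracket: 2^11 = 2048 < 2926 <= 2^12 = 4096
So ceil(log2(2926)) = 12

bits = ceil(log2(2926)) = ceil(11.5147) = 12 bits


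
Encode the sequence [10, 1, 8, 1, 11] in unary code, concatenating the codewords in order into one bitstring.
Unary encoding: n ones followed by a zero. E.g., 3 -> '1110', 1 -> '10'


Encode each number as n ones followed by a terminating 0:
  10 -> 11111111110 (11 bits)
  1 -> 10 (2 bits)
  8 -> 111111110 (9 bits)
  1 -> 10 (2 bits)
  11 -> 111111111110 (12 bits)
Total length = 11 + 2 + 9 + 2 + 12 = 36 bits.

Unary([10, 1, 8, 1, 11]) = 111111111101011111111010111111111110 (36 bits)


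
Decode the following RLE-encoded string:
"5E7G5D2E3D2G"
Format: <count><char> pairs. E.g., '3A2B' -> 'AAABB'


Expanding each <count><char> pair:
  5E -> 'EEEEE'
  7G -> 'GGGGGGG'
  5D -> 'DDDDD'
  2E -> 'EE'
  3D -> 'DDD'
  2G -> 'GG'

Decoded = EEEEEGGGGGGGDDDDDEEDDDGG


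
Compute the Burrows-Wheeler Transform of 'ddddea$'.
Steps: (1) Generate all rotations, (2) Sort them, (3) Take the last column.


Rotations (sorted):
  0: $ddddea -> last char: a
  1: a$dddde -> last char: e
  2: ddddea$ -> last char: $
  3: dddea$d -> last char: d
  4: ddea$dd -> last char: d
  5: dea$ddd -> last char: d
  6: ea$dddd -> last char: d


BWT = ae$dddd


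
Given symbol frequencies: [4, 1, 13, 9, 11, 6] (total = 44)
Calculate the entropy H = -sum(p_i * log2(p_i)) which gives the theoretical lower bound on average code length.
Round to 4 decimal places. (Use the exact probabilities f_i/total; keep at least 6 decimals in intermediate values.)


Per-symbol terms -p_i * log2(p_i) with p_i = f_i/44:
  p = 4/44 = 0.090909: log2(p) = -3.459432, -p*log2(p) = 0.314494
  p = 1/44 = 0.022727: log2(p) = -5.459432, -p*log2(p) = 0.124078
  p = 13/44 = 0.295455: log2(p) = -1.758992, -p*log2(p) = 0.519702
  p = 9/44 = 0.204545: log2(p) = -2.289507, -p*log2(p) = 0.468308
  p = 11/44 = 0.250000: log2(p) = -2.000000, -p*log2(p) = 0.500000
  p = 6/44 = 0.136364: log2(p) = -2.874469, -p*log2(p) = 0.391973
H = 0.314494 + 0.124078 + 0.519702 + 0.468308 + 0.500000 + 0.391973 = 2.318555

H = 2.3186 bits/symbol


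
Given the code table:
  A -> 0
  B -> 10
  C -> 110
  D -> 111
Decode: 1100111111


Decoding:
110 -> C
0 -> A
111 -> D
111 -> D


Result: CADD


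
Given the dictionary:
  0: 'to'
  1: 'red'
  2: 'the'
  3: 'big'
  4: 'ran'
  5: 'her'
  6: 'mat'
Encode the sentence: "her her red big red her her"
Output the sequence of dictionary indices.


Look up each word in the dictionary:
  'her' -> 5
  'her' -> 5
  'red' -> 1
  'big' -> 3
  'red' -> 1
  'her' -> 5
  'her' -> 5

Encoded: [5, 5, 1, 3, 1, 5, 5]


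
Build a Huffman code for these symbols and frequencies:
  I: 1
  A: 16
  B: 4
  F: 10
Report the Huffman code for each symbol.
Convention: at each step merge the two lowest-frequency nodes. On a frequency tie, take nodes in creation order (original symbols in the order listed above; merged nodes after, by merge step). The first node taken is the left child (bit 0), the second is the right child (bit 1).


Huffman tree construction:
Step 1: Merge I(1) + B(4) = 5
Step 2: Merge (I+B)(5) + F(10) = 15
Step 3: Merge ((I+B)+F)(15) + A(16) = 31
Read each symbol's code off the tree from the root (left child = 0, right child = 1).

Codes:
  I: 000 (length 3)
  A: 1 (length 1)
  B: 001 (length 3)
  F: 01 (length 2)
Average code length: 51/31 = 1.6452 bits/symbol


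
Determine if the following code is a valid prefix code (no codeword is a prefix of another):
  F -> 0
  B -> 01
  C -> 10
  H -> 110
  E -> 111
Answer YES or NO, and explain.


Checking each pair (does one codeword prefix another?):
  F='0' vs B='01': prefix -- VIOLATION

NO -- this is NOT a valid prefix code. F (0) is a prefix of B (01).


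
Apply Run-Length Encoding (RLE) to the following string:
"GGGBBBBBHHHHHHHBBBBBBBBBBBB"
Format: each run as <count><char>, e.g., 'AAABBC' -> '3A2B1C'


Scanning runs left to right:
  i=0: run of 'G' x 3 -> '3G'
  i=3: run of 'B' x 5 -> '5B'
  i=8: run of 'H' x 7 -> '7H'
  i=15: run of 'B' x 12 -> '12B'

RLE = 3G5B7H12B


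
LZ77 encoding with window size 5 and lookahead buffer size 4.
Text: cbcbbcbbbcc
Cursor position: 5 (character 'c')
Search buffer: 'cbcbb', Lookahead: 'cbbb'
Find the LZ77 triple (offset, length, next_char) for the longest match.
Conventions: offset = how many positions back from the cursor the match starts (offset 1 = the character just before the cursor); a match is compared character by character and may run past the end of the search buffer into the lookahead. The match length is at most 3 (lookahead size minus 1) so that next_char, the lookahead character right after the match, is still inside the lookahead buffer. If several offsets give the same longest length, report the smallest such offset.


Try each offset into the search buffer:
  offset=1 (pos 4, char 'b'): match length 0
  offset=2 (pos 3, char 'b'): match length 0
  offset=3 (pos 2, char 'c'): match length 3
  offset=4 (pos 1, char 'b'): match length 0
  offset=5 (pos 0, char 'c'): match length 2
Longest match has length 3 at offset 3.
next_char = character at position 5 + 3 = 8 -> 'b'

Best match: offset=3, length=3 (matching 'cbb' starting at position 2)
LZ77 triple: (3, 3, 'b')


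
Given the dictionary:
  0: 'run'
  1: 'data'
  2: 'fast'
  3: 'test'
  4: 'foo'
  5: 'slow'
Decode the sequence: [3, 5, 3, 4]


Look up each index in the dictionary:
  3 -> 'test'
  5 -> 'slow'
  3 -> 'test'
  4 -> 'foo'

Decoded: "test slow test foo"


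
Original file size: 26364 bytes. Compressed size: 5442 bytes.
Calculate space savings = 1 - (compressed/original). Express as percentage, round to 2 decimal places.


ratio = compressed/original = 5442/26364 = 0.206418
savings = 1 - ratio = 1 - 0.206418 = 0.793582
as a percentage: 0.793582 * 100 = 79.36%

Space savings = 1 - 5442/26364 = 79.36%


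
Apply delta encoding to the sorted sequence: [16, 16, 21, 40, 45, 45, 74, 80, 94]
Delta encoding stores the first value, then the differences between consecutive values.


First value: 16
Deltas:
  16 - 16 = 0
  21 - 16 = 5
  40 - 21 = 19
  45 - 40 = 5
  45 - 45 = 0
  74 - 45 = 29
  80 - 74 = 6
  94 - 80 = 14


Delta encoded: [16, 0, 5, 19, 5, 0, 29, 6, 14]


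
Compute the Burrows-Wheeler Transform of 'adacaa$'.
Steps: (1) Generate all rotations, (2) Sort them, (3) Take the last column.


Rotations (sorted):
  0: $adacaa -> last char: a
  1: a$adaca -> last char: a
  2: aa$adac -> last char: c
  3: acaa$ad -> last char: d
  4: adacaa$ -> last char: $
  5: caa$ada -> last char: a
  6: dacaa$a -> last char: a


BWT = aacd$aa


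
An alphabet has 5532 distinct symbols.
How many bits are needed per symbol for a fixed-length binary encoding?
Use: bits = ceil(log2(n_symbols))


log2(5532) = 12.4336
Bracket: 2^12 = 4096 < 5532 <= 2^13 = 8192
So ceil(log2(5532)) = 13

bits = ceil(log2(5532)) = ceil(12.4336) = 13 bits


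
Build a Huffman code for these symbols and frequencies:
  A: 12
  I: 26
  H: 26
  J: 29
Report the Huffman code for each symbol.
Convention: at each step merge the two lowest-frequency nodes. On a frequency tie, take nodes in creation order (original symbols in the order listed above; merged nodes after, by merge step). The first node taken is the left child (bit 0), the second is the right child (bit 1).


Huffman tree construction:
Step 1: Merge A(12) + I(26) = 38
Step 2: Merge H(26) + J(29) = 55
Step 3: Merge (A+I)(38) + (H+J)(55) = 93
Read each symbol's code off the tree from the root (left child = 0, right child = 1).

Codes:
  A: 00 (length 2)
  I: 01 (length 2)
  H: 10 (length 2)
  J: 11 (length 2)
Average code length: 186/93 = 2.0000 bits/symbol


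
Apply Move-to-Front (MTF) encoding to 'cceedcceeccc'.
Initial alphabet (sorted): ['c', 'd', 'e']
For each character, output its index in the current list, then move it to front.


MTF encoding:
'c': index 0 in ['c', 'd', 'e'] -> ['c', 'd', 'e']
'c': index 0 in ['c', 'd', 'e'] -> ['c', 'd', 'e']
'e': index 2 in ['c', 'd', 'e'] -> ['e', 'c', 'd']
'e': index 0 in ['e', 'c', 'd'] -> ['e', 'c', 'd']
'd': index 2 in ['e', 'c', 'd'] -> ['d', 'e', 'c']
'c': index 2 in ['d', 'e', 'c'] -> ['c', 'd', 'e']
'c': index 0 in ['c', 'd', 'e'] -> ['c', 'd', 'e']
'e': index 2 in ['c', 'd', 'e'] -> ['e', 'c', 'd']
'e': index 0 in ['e', 'c', 'd'] -> ['e', 'c', 'd']
'c': index 1 in ['e', 'c', 'd'] -> ['c', 'e', 'd']
'c': index 0 in ['c', 'e', 'd'] -> ['c', 'e', 'd']
'c': index 0 in ['c', 'e', 'd'] -> ['c', 'e', 'd']


Output: [0, 0, 2, 0, 2, 2, 0, 2, 0, 1, 0, 0]


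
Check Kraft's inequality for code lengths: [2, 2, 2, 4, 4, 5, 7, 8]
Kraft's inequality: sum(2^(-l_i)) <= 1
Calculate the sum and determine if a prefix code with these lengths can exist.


Sum = 2^(-2) + 2^(-2) + 2^(-2) + 2^(-4) + 2^(-4) + 2^(-5) + 2^(-7) + 2^(-8)
    = 0.25 + 0.25 + 0.25 + 0.0625 + 0.0625 + 0.03125 + 0.0078125 + 0.00390625
    = 235/256 = 0.91796875
Since 0.91796875 <= 1, Kraft's inequality IS satisfied.
A prefix code with these lengths CAN exist.

Kraft sum = 0.91796875. Satisfied.


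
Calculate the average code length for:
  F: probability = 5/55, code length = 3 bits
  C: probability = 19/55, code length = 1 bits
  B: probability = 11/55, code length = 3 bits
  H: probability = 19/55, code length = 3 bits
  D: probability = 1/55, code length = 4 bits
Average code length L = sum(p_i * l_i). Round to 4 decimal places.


Weighted contributions p_i * l_i:
  F: (5/55) * 3 = 15/55
  C: (19/55) * 1 = 19/55
  B: (11/55) * 3 = 33/55
  H: (19/55) * 3 = 57/55
  D: (1/55) * 4 = 4/55
Sum = (15 + 19 + 33 + 57 + 4)/55 = 128/55

L = 128/55 = 2.3273 bits/symbol


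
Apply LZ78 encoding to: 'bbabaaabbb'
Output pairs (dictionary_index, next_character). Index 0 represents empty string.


LZ78 encoding steps:
Dictionary: {0: ''}
Step 1: w='' (idx 0), next='b' -> output (0, 'b'), add 'b' as idx 1
Step 2: w='b' (idx 1), next='a' -> output (1, 'a'), add 'ba' as idx 2
Step 3: w='ba' (idx 2), next='a' -> output (2, 'a'), add 'baa' as idx 3
Step 4: w='' (idx 0), next='a' -> output (0, 'a'), add 'a' as idx 4
Step 5: w='b' (idx 1), next='b' -> output (1, 'b'), add 'bb' as idx 5
Step 6: w='b' (idx 1), end of input -> output (1, '')


Encoded: [(0, 'b'), (1, 'a'), (2, 'a'), (0, 'a'), (1, 'b'), (1, '')]


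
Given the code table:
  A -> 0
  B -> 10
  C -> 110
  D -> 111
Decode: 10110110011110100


Decoding:
10 -> B
110 -> C
110 -> C
0 -> A
111 -> D
10 -> B
10 -> B
0 -> A


Result: BCCADBBA


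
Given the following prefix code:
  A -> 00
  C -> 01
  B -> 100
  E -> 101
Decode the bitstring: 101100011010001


Decoding step by step:
Bits 101 -> E
Bits 100 -> B
Bits 01 -> C
Bits 101 -> E
Bits 00 -> A
Bits 01 -> C


Decoded message: EBCEAC


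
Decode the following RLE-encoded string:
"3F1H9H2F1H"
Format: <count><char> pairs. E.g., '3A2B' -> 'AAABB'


Expanding each <count><char> pair:
  3F -> 'FFF'
  1H -> 'H'
  9H -> 'HHHHHHHHH'
  2F -> 'FF'
  1H -> 'H'

Decoded = FFFHHHHHHHHHHFFH


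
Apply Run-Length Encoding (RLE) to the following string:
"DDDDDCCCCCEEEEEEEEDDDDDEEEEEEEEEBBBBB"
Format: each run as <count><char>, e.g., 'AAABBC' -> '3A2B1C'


Scanning runs left to right:
  i=0: run of 'D' x 5 -> '5D'
  i=5: run of 'C' x 5 -> '5C'
  i=10: run of 'E' x 8 -> '8E'
  i=18: run of 'D' x 5 -> '5D'
  i=23: run of 'E' x 9 -> '9E'
  i=32: run of 'B' x 5 -> '5B'

RLE = 5D5C8E5D9E5B


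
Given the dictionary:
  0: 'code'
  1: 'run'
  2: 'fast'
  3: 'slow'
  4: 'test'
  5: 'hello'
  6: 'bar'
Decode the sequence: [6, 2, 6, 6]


Look up each index in the dictionary:
  6 -> 'bar'
  2 -> 'fast'
  6 -> 'bar'
  6 -> 'bar'

Decoded: "bar fast bar bar"


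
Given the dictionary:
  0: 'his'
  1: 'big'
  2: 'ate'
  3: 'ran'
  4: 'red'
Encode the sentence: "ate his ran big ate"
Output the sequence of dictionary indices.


Look up each word in the dictionary:
  'ate' -> 2
  'his' -> 0
  'ran' -> 3
  'big' -> 1
  'ate' -> 2

Encoded: [2, 0, 3, 1, 2]


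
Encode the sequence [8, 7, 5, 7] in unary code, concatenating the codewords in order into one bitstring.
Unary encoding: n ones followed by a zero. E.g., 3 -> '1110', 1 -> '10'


Encode each number as n ones followed by a terminating 0:
  8 -> 111111110 (9 bits)
  7 -> 11111110 (8 bits)
  5 -> 111110 (6 bits)
  7 -> 11111110 (8 bits)
Total length = 9 + 8 + 6 + 8 = 31 bits.

Unary([8, 7, 5, 7]) = 1111111101111111011111011111110 (31 bits)


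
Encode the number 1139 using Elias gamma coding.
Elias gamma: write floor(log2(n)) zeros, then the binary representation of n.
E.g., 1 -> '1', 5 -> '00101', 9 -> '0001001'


num_bits = floor(log2(1139)) + 1 = 11
leading_zeros = num_bits - 1 = 10
binary(1139) = 10001110011

Elias gamma(1139) = '0000000000' + '10001110011' = 000000000010001110011 (21 bits)


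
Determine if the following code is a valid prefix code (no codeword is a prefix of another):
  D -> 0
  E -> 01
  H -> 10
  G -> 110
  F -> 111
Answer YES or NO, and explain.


Checking each pair (does one codeword prefix another?):
  D='0' vs E='01': prefix -- VIOLATION

NO -- this is NOT a valid prefix code. D (0) is a prefix of E (01).


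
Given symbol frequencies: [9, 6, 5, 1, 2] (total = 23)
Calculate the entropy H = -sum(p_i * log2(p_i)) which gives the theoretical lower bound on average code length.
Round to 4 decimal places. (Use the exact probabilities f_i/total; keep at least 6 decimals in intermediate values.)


Per-symbol terms -p_i * log2(p_i) with p_i = f_i/23:
  p = 9/23 = 0.391304: log2(p) = -1.353637, -p*log2(p) = 0.529684
  p = 6/23 = 0.260870: log2(p) = -1.938599, -p*log2(p) = 0.505722
  p = 5/23 = 0.217391: log2(p) = -2.201634, -p*log2(p) = 0.478616
  p = 1/23 = 0.043478: log2(p) = -4.523562, -p*log2(p) = 0.196677
  p = 2/23 = 0.086957: log2(p) = -3.523562, -p*log2(p) = 0.306397
H = 0.529684 + 0.505722 + 0.478616 + 0.196677 + 0.306397 = 2.017096

H = 2.0171 bits/symbol


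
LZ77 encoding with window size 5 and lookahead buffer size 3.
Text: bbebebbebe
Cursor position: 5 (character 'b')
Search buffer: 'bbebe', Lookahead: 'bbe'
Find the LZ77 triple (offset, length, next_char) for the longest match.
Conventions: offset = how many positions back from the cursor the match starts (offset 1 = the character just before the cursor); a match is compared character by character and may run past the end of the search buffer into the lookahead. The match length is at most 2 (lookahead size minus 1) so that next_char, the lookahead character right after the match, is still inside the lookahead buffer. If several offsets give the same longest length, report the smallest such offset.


Try each offset into the search buffer:
  offset=1 (pos 4, char 'e'): match length 0
  offset=2 (pos 3, char 'b'): match length 1
  offset=3 (pos 2, char 'e'): match length 0
  offset=4 (pos 1, char 'b'): match length 1
  offset=5 (pos 0, char 'b'): match length 2
Longest match has length 2 at offset 5.
next_char = character at position 5 + 2 = 7 -> 'e'

Best match: offset=5, length=2 (matching 'bb' starting at position 0)
LZ77 triple: (5, 2, 'e')


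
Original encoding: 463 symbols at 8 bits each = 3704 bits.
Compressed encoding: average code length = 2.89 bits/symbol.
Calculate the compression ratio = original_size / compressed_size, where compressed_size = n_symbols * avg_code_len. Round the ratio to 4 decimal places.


original_size = n_symbols * orig_bits = 463 * 8 = 3704 bits
compressed_size = n_symbols * avg_code_len = 463 * 2.89 = 1338.07 bits
ratio = original_size / compressed_size = 3704 / 1338.07 = 2.7682

Compression ratio = 2.7682


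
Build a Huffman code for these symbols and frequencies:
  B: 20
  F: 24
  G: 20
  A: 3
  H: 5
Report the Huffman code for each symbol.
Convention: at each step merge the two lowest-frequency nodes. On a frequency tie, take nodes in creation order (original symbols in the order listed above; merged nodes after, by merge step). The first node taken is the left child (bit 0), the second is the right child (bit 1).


Huffman tree construction:
Step 1: Merge A(3) + H(5) = 8
Step 2: Merge (A+H)(8) + B(20) = 28
Step 3: Merge G(20) + F(24) = 44
Step 4: Merge ((A+H)+B)(28) + (G+F)(44) = 72
Read each symbol's code off the tree from the root (left child = 0, right child = 1).

Codes:
  B: 01 (length 2)
  F: 11 (length 2)
  G: 10 (length 2)
  A: 000 (length 3)
  H: 001 (length 3)
Average code length: 152/72 = 2.1111 bits/symbol


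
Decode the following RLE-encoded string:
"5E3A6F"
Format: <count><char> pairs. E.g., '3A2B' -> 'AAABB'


Expanding each <count><char> pair:
  5E -> 'EEEEE'
  3A -> 'AAA'
  6F -> 'FFFFFF'

Decoded = EEEEEAAAFFFFFF


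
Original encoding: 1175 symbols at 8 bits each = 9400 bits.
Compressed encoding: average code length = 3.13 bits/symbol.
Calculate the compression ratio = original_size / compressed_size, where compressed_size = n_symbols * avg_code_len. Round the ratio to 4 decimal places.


original_size = n_symbols * orig_bits = 1175 * 8 = 9400 bits
compressed_size = n_symbols * avg_code_len = 1175 * 3.13 = 3677.75 bits
ratio = original_size / compressed_size = 9400 / 3677.75 = 2.5559

Compression ratio = 2.5559


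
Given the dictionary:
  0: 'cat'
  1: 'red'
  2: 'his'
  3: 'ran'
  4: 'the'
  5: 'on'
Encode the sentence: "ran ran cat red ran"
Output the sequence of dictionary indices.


Look up each word in the dictionary:
  'ran' -> 3
  'ran' -> 3
  'cat' -> 0
  'red' -> 1
  'ran' -> 3

Encoded: [3, 3, 0, 1, 3]


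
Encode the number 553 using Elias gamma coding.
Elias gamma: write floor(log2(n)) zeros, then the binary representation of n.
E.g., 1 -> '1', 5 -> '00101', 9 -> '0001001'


num_bits = floor(log2(553)) + 1 = 10
leading_zeros = num_bits - 1 = 9
binary(553) = 1000101001

Elias gamma(553) = '000000000' + '1000101001' = 0000000001000101001 (19 bits)


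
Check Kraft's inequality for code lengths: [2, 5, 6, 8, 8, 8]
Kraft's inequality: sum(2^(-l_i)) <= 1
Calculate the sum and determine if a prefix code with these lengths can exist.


Sum = 2^(-2) + 2^(-5) + 2^(-6) + 2^(-8) + 2^(-8) + 2^(-8)
    = 0.25 + 0.03125 + 0.015625 + 0.00390625 + 0.00390625 + 0.00390625
    = 79/256 = 0.30859375
Since 0.30859375 <= 1, Kraft's inequality IS satisfied.
A prefix code with these lengths CAN exist.

Kraft sum = 0.30859375. Satisfied.


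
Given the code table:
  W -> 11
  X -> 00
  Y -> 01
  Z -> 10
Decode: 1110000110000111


Decoding:
11 -> W
10 -> Z
00 -> X
01 -> Y
10 -> Z
00 -> X
01 -> Y
11 -> W


Result: WZXYZXYW


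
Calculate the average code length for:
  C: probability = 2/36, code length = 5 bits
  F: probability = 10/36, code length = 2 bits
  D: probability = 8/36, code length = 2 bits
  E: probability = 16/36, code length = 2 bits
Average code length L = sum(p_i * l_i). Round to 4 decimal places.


Weighted contributions p_i * l_i:
  C: (2/36) * 5 = 10/36
  F: (10/36) * 2 = 20/36
  D: (8/36) * 2 = 16/36
  E: (16/36) * 2 = 32/36
Sum = (10 + 20 + 16 + 32)/36 = 78/36

L = 78/36 = 2.1667 bits/symbol


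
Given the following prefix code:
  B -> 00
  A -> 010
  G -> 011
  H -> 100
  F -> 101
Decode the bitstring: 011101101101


Decoding step by step:
Bits 011 -> G
Bits 101 -> F
Bits 101 -> F
Bits 101 -> F


Decoded message: GFFF


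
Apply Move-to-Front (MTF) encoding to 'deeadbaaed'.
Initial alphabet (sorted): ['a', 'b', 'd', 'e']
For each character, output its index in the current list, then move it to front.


MTF encoding:
'd': index 2 in ['a', 'b', 'd', 'e'] -> ['d', 'a', 'b', 'e']
'e': index 3 in ['d', 'a', 'b', 'e'] -> ['e', 'd', 'a', 'b']
'e': index 0 in ['e', 'd', 'a', 'b'] -> ['e', 'd', 'a', 'b']
'a': index 2 in ['e', 'd', 'a', 'b'] -> ['a', 'e', 'd', 'b']
'd': index 2 in ['a', 'e', 'd', 'b'] -> ['d', 'a', 'e', 'b']
'b': index 3 in ['d', 'a', 'e', 'b'] -> ['b', 'd', 'a', 'e']
'a': index 2 in ['b', 'd', 'a', 'e'] -> ['a', 'b', 'd', 'e']
'a': index 0 in ['a', 'b', 'd', 'e'] -> ['a', 'b', 'd', 'e']
'e': index 3 in ['a', 'b', 'd', 'e'] -> ['e', 'a', 'b', 'd']
'd': index 3 in ['e', 'a', 'b', 'd'] -> ['d', 'e', 'a', 'b']


Output: [2, 3, 0, 2, 2, 3, 2, 0, 3, 3]


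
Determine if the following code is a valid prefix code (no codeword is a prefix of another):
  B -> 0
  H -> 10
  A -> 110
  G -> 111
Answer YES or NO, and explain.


Checking each pair (does one codeword prefix another?):
  B='0' vs H='10': no prefix
  B='0' vs A='110': no prefix
  B='0' vs G='111': no prefix
  H='10' vs B='0': no prefix
  H='10' vs A='110': no prefix
  H='10' vs G='111': no prefix
  A='110' vs B='0': no prefix
  A='110' vs H='10': no prefix
  A='110' vs G='111': no prefix
  G='111' vs B='0': no prefix
  G='111' vs H='10': no prefix
  G='111' vs A='110': no prefix
No violation found over all pairs.

YES -- this is a valid prefix code. No codeword is a prefix of any other codeword.


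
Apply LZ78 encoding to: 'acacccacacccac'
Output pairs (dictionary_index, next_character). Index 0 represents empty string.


LZ78 encoding steps:
Dictionary: {0: ''}
Step 1: w='' (idx 0), next='a' -> output (0, 'a'), add 'a' as idx 1
Step 2: w='' (idx 0), next='c' -> output (0, 'c'), add 'c' as idx 2
Step 3: w='a' (idx 1), next='c' -> output (1, 'c'), add 'ac' as idx 3
Step 4: w='c' (idx 2), next='c' -> output (2, 'c'), add 'cc' as idx 4
Step 5: w='ac' (idx 3), next='a' -> output (3, 'a'), add 'aca' as idx 5
Step 6: w='cc' (idx 4), next='c' -> output (4, 'c'), add 'ccc' as idx 6
Step 7: w='ac' (idx 3), end of input -> output (3, '')


Encoded: [(0, 'a'), (0, 'c'), (1, 'c'), (2, 'c'), (3, 'a'), (4, 'c'), (3, '')]


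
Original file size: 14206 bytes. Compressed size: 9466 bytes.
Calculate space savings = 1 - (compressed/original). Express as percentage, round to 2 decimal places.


ratio = compressed/original = 9466/14206 = 0.666338
savings = 1 - ratio = 1 - 0.666338 = 0.333662
as a percentage: 0.333662 * 100 = 33.37%

Space savings = 1 - 9466/14206 = 33.37%


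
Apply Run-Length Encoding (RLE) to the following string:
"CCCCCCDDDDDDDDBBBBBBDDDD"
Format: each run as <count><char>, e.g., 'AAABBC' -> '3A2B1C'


Scanning runs left to right:
  i=0: run of 'C' x 6 -> '6C'
  i=6: run of 'D' x 8 -> '8D'
  i=14: run of 'B' x 6 -> '6B'
  i=20: run of 'D' x 4 -> '4D'

RLE = 6C8D6B4D


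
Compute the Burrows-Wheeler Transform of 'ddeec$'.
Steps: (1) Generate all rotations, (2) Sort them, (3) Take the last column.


Rotations (sorted):
  0: $ddeec -> last char: c
  1: c$ddee -> last char: e
  2: ddeec$ -> last char: $
  3: deec$d -> last char: d
  4: ec$dde -> last char: e
  5: eec$dd -> last char: d


BWT = ce$ded


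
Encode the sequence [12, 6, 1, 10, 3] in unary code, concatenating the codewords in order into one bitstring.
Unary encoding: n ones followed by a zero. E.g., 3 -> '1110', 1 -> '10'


Encode each number as n ones followed by a terminating 0:
  12 -> 1111111111110 (13 bits)
  6 -> 1111110 (7 bits)
  1 -> 10 (2 bits)
  10 -> 11111111110 (11 bits)
  3 -> 1110 (4 bits)
Total length = 13 + 7 + 2 + 11 + 4 = 37 bits.

Unary([12, 6, 1, 10, 3]) = 1111111111110111111010111111111101110 (37 bits)


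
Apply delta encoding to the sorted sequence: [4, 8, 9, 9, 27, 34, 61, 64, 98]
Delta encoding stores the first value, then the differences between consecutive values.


First value: 4
Deltas:
  8 - 4 = 4
  9 - 8 = 1
  9 - 9 = 0
  27 - 9 = 18
  34 - 27 = 7
  61 - 34 = 27
  64 - 61 = 3
  98 - 64 = 34


Delta encoded: [4, 4, 1, 0, 18, 7, 27, 3, 34]


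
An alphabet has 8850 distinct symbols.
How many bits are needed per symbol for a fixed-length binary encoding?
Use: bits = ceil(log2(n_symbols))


log2(8850) = 13.1115
Bracket: 2^13 = 8192 < 8850 <= 2^14 = 16384
So ceil(log2(8850)) = 14

bits = ceil(log2(8850)) = ceil(13.1115) = 14 bits


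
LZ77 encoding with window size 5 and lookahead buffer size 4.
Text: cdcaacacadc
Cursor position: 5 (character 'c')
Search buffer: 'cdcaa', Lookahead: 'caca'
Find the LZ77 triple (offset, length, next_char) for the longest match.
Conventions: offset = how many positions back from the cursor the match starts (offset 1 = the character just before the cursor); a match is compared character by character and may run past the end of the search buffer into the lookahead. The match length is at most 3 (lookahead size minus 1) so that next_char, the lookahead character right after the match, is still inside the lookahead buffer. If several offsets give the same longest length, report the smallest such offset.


Try each offset into the search buffer:
  offset=1 (pos 4, char 'a'): match length 0
  offset=2 (pos 3, char 'a'): match length 0
  offset=3 (pos 2, char 'c'): match length 2
  offset=4 (pos 1, char 'd'): match length 0
  offset=5 (pos 0, char 'c'): match length 1
Longest match has length 2 at offset 3.
next_char = character at position 5 + 2 = 7 -> 'c'

Best match: offset=3, length=2 (matching 'ca' starting at position 2)
LZ77 triple: (3, 2, 'c')


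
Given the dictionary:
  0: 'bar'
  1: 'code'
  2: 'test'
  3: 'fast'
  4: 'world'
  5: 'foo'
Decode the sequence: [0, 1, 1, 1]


Look up each index in the dictionary:
  0 -> 'bar'
  1 -> 'code'
  1 -> 'code'
  1 -> 'code'

Decoded: "bar code code code"


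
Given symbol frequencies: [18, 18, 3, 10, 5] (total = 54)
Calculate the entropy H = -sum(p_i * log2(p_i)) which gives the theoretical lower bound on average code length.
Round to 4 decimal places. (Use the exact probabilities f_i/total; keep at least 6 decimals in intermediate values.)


Per-symbol terms -p_i * log2(p_i) with p_i = f_i/54:
  p = 18/54 = 0.333333: log2(p) = -1.584963, -p*log2(p) = 0.528321
  p = 18/54 = 0.333333: log2(p) = -1.584963, -p*log2(p) = 0.528321
  p = 3/54 = 0.055556: log2(p) = -4.169925, -p*log2(p) = 0.231663
  p = 10/54 = 0.185185: log2(p) = -2.432959, -p*log2(p) = 0.450548
  p = 5/54 = 0.092593: log2(p) = -3.432959, -p*log2(p) = 0.317867
H = 0.528321 + 0.528321 + 0.231663 + 0.450548 + 0.317867 = 2.056720

H = 2.0567 bits/symbol


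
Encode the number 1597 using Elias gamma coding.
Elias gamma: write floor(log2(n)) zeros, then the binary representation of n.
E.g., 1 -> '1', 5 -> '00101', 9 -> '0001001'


num_bits = floor(log2(1597)) + 1 = 11
leading_zeros = num_bits - 1 = 10
binary(1597) = 11000111101

Elias gamma(1597) = '0000000000' + '11000111101' = 000000000011000111101 (21 bits)


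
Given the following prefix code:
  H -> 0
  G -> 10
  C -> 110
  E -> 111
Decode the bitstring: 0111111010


Decoding step by step:
Bits 0 -> H
Bits 111 -> E
Bits 111 -> E
Bits 0 -> H
Bits 10 -> G


Decoded message: HEEHG


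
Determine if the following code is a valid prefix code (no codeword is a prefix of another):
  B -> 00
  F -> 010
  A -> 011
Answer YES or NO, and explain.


Checking each pair (does one codeword prefix another?):
  B='00' vs F='010': no prefix
  B='00' vs A='011': no prefix
  F='010' vs B='00': no prefix
  F='010' vs A='011': no prefix
  A='011' vs B='00': no prefix
  A='011' vs F='010': no prefix
No violation found over all pairs.

YES -- this is a valid prefix code. No codeword is a prefix of any other codeword.


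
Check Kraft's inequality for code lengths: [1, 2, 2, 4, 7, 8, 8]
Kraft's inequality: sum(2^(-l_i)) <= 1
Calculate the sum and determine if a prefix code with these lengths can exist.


Sum = 2^(-1) + 2^(-2) + 2^(-2) + 2^(-4) + 2^(-7) + 2^(-8) + 2^(-8)
    = 0.5 + 0.25 + 0.25 + 0.0625 + 0.0078125 + 0.00390625 + 0.00390625
    = 276/256 = 1.078125
Since 1.078125 > 1, Kraft's inequality is NOT satisfied.
A prefix code with these lengths CANNOT exist.

Kraft sum = 1.078125. Not satisfied.


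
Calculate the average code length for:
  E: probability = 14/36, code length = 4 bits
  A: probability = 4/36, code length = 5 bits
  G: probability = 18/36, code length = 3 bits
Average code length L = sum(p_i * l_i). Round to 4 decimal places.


Weighted contributions p_i * l_i:
  E: (14/36) * 4 = 56/36
  A: (4/36) * 5 = 20/36
  G: (18/36) * 3 = 54/36
Sum = (56 + 20 + 54)/36 = 130/36

L = 130/36 = 3.6111 bits/symbol


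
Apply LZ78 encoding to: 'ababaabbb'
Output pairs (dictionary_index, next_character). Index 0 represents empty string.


LZ78 encoding steps:
Dictionary: {0: ''}
Step 1: w='' (idx 0), next='a' -> output (0, 'a'), add 'a' as idx 1
Step 2: w='' (idx 0), next='b' -> output (0, 'b'), add 'b' as idx 2
Step 3: w='a' (idx 1), next='b' -> output (1, 'b'), add 'ab' as idx 3
Step 4: w='a' (idx 1), next='a' -> output (1, 'a'), add 'aa' as idx 4
Step 5: w='b' (idx 2), next='b' -> output (2, 'b'), add 'bb' as idx 5
Step 6: w='b' (idx 2), end of input -> output (2, '')


Encoded: [(0, 'a'), (0, 'b'), (1, 'b'), (1, 'a'), (2, 'b'), (2, '')]
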